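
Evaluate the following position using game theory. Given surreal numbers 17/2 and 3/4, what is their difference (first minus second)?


x = 17/2, y = 3/4
Converting to common denominator: 4
x = 34/4, y = 3/4
x - y = 17/2 - 3/4 = 31/4

31/4


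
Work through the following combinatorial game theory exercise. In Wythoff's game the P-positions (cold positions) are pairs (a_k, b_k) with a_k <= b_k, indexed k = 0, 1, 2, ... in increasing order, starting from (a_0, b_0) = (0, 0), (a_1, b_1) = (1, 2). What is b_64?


By Wythoff's theorem, a_k = floor(k * phi) and b_k = floor(k * phi^2) = a_k + k, where phi = (1 + sqrt(5))/2 is the golden ratio.
phi = (1 + sqrt(5))/2 = 1.618034
phi^2 = phi + 1 = 2.618034
k = 64
k * phi^2 = 64 * 2.618034 = 167.554175
b_64 = floor(k * phi^2) = 167 (check: a_64 + k = 103 + 64 = 167)

167


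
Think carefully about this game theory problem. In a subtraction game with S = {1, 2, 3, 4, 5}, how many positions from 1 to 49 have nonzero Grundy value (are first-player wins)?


Subtraction set S = {1, 2, 3, 4, 5}, so G(n) = n mod 6.
G(n) = 0 when n is a multiple of 6.
Multiples of 6 in [1, 49]: 8
N-positions (nonzero Grundy) = 49 - 8 = 41

41


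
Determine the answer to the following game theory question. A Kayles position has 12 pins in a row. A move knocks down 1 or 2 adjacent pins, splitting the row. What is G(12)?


Kayles: a move removes 1 or 2 adjacent pins from a contiguous row.
Removing pins from a row of k leaves two independent rows (a, b) with a + b = k - 1 (one pin) or a + b = k - 2 (two pins); an end removal gives a = 0.
By Sprague-Grundy, G(k) = mex{ G(a) XOR G(b) } over all these splits. G(0) = 0.
G(1): splits (0,0):0^0=0 -> mex({0}) = 1
G(2): splits (0,1):0^1=1 (0,0):0^0=0 -> mex({0, 1}) = 2
G(3): splits (0,2):0^2=2 (1,1):1^1=0 (0,1):0^1=1 -> mex({0, 1, 2}) = 3
G(4): splits (0,3):0^3=3 (1,2):1^2=3 (0,2):0^2=2 (1,1):1^1=0 -> mex({0, 2, 3}) = 1
G(5): splits (0,4):0^1=1 (1,3):1^3=2 (2,2):2^2=0 (0,3):0^3=3 (1,2):1^2=3 -> mex({0, 1, 2, 3}) = 4
G(6) = mex({0, 1, 2, 4}) = 3
G(7) = mex({0, 1, 3, 4, 5}) = 2
G(8) = mex({0, 2, 3, 5, 6}) = 1
G(9) = mex({0, 1, 2, 3, 6, 7}) = 4
G(10) = mex({0, 1, 3, 4, 5, 7}) = 2
G(11) = mex({0, 1, 2, 3, 4, 5}) = 6
G(12) = mex({0, 1, 2, 3, 5, 6, 7}) = 4
Therefore G(12) = 4.

4


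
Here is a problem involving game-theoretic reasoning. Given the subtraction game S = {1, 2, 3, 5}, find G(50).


The subtraction set is S = {1, 2, 3, 5}.
G(k) = mex{ G(k - s) : s in S, s <= k }. We compute iteratively: G(0) = 0.
G(1) = mex({0}) = 1
G(2) = mex({0, 1}) = 2
G(3) = mex({0, 1, 2}) = 3
G(4) = mex({1, 2, 3}) = 0
G(5) = mex({0, 2, 3}) = 1
G(6) = mex({0, 1, 3}) = 2
G(7) = mex({0, 1, 2}) = 3
G(8) = mex({1, 2, 3}) = 0
Observe that G(4)..G(8) = 0, 1, 2, 3, 0 repeats G(0)..G(4) = 0, 1, 2, 3, 0.
For k >= max(S) = 5, G(k) is determined by the previous 5 values G(k-5)..G(k-1); a window of 5 consecutive values has recurred shifted by 4, so by induction G(k + 4) = G(k) for all k >= 0: the sequence is periodic from the start with period 4.
One period: G(0..3) = 0, 1, 2, 3.
50 mod 4 = 2, so G(50) = G(2) = 2.

2


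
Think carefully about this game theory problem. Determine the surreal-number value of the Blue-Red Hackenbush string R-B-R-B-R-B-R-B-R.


Edges (from ground): R-B-R-B-R-B-R-B-R
By Berlekamp's sign-expansion rule, a Blue-Red Hackenbush stalk has the value of the surreal number whose sign sequence is the edge sequence with B -> + and R -> -.
Sign sequence: -+-+-+-+-
Trace the sign expansion in the surreal number tree, starting from 0:
Edge 1: R (sign -) -> bounds (-inf, 0), value = -1
Edge 2: B (sign +) -> bounds (-1, 0), value = -1/2
Edge 3: R (sign -) -> bounds (-1, -1/2), value = -3/4
Edge 4: B (sign +) -> bounds (-3/4, -1/2), value = -5/8
Edge 5: R (sign -) -> bounds (-3/4, -5/8), value = -11/16
Edge 6: B (sign +) -> bounds (-11/16, -5/8), value = -21/32
Edge 7: R (sign -) -> bounds (-11/16, -21/32), value = -43/64
Edge 8: B (sign +) -> bounds (-43/64, -21/32), value = -85/128
Edge 9: R (sign -) -> bounds (-43/64, -85/128), value = -171/256
Game value = -171/256

-171/256


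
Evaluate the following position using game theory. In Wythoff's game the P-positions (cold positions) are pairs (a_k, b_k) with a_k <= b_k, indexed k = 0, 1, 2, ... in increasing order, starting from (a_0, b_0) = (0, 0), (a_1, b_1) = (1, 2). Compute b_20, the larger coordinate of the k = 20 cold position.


By Wythoff's theorem, a_k = floor(k * phi) and b_k = floor(k * phi^2) = a_k + k, where phi = (1 + sqrt(5))/2 is the golden ratio.
phi = (1 + sqrt(5))/2 = 1.618034
phi^2 = phi + 1 = 2.618034
k = 20
k * phi^2 = 20 * 2.618034 = 52.360680
b_20 = floor(k * phi^2) = 52 (check: a_20 + k = 32 + 20 = 52)

52


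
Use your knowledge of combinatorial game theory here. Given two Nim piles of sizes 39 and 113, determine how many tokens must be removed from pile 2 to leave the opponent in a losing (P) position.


Piles: 39 and 113
Current XOR: 39 XOR 113 = 86 (non-zero, so this is an N-position).
To make the XOR zero, we need to find a move that balances the piles.
For pile 2 (size 113): target = 113 XOR 86 = 39
We reduce pile 2 from 113 to 39.
Tokens removed: 113 - 39 = 74
Verification: 39 XOR 39 = 0

74


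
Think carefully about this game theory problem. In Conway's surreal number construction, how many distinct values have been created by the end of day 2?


Day 0: {|} = 0 is born. Count = 1.
Day n: the number of surreal numbers born by day n is 2^(n+1) - 1.
By day 0: 2^1 - 1 = 1
By day 1: 2^2 - 1 = 3
By day 2: 2^3 - 1 = 7
By day 2: 7 surreal numbers.

7


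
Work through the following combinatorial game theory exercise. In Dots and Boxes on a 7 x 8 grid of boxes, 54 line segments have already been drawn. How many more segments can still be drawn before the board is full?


Grid: 7 x 8 boxes, i.e. 8 rows and 9 columns of dots.
Horizontal edges: (rows + 1) * cols = 8 * 8 = 64
Vertical edges: rows * (cols + 1) = 7 * 9 = 63
Total edges: 64 + 63 = 127
Edges drawn: 54
Remaining: 127 - 54 = 73

73


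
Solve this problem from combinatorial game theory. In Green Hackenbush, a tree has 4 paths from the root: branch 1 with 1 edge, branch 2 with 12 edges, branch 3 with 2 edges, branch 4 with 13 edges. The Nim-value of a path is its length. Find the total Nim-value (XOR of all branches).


The tree has 4 branches from the ground vertex.
In Green Hackenbush, the Nim-value of a simple path of length k is k.
Branch 1: length 1, Nim-value = 1
Branch 2: length 12, Nim-value = 12
Branch 3: length 2, Nim-value = 2
Branch 4: length 13, Nim-value = 13
Total Nim-value = XOR of all branch values:
0 XOR 1 = 1
1 XOR 12 = 13
13 XOR 2 = 15
15 XOR 13 = 2
Nim-value of the tree = 2

2


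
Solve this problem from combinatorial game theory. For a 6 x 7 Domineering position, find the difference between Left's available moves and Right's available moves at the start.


Board is 6 x 7 (rows x cols).
Left (vertical) placements: (rows-1) * cols = 5 * 7 = 35
Right (horizontal) placements: rows * (cols-1) = 6 * 6 = 36
Advantage = Left - Right = 35 - 36 = -1

-1


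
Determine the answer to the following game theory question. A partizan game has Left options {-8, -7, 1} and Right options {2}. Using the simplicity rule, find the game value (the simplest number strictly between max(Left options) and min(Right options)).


Left options: {-8, -7, 1}, max = 1
Right options: {2}, min = 2
All options are numbers and max(Left) < min(Right), so by the simplicity theorem the value is the simplest (earliest-born) number strictly between 1 and 2.
No integer lies strictly between 1 and 2, so the value is the dyadic rational m/2^k in the interval with the smallest k (then m odd); search k = 1, 2, ...:
Denominator 2: 3/2 lies strictly between 1 and 2 -- found.
The simplest number in the interval is 3/2.
Game value = 3/2

3/2


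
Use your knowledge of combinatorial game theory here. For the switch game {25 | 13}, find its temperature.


The game is {25 | 13}, a switch {a | b} with numbers a > b.
Cooling {a | b} by t gives {a - t | b + t}, which stops being hot when a - t = b + t, i.e. at t = (a - b)/2. So the temperature of a switch is (a - b)/2.
Temperature = (Left option - Right option) / 2
= (25 - (13)) / 2
= 12 / 2
= 6

6


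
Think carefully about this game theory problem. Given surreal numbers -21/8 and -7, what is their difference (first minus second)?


x = -21/8, y = -7
Converting to common denominator: 8
x = -21/8, y = -56/8
x - y = -21/8 - -7 = 35/8

35/8


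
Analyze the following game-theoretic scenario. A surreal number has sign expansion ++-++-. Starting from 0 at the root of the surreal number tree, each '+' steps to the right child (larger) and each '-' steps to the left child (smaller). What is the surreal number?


Sign expansion: ++-++-
Rule: track bounds (lo, hi), initially (-inf, +inf). On '+', the current value becomes lo and we move to the simplest number in (value, hi): value + 1 if hi = +inf, otherwise the midpoint (value + hi)/2. On '-', the current value becomes hi and we move to value - 1 if lo = -inf, otherwise the midpoint (lo + value)/2.
Start at 0.
Step 1: sign = +, move right. Bounds: (0, +inf). Value = 1
Step 2: sign = +, move right. Bounds: (1, +inf). Value = 2
Step 3: sign = -, move left. Bounds: (1, 2). Value = 3/2
Step 4: sign = +, move right. Bounds: (3/2, 2). Value = 7/4
Step 5: sign = +, move right. Bounds: (7/4, 2). Value = 15/8
Step 6: sign = -, move left. Bounds: (7/4, 15/8). Value = 29/16
The surreal number with sign expansion ++-++- is 29/16.

29/16


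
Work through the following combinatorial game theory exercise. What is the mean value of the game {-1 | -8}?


Game = {-1 | -8}, a switch {a | b} with numbers a > b.
Its thermograph has left wall a - t and right wall b + t, which meet at t = (a - b)/2, where both equal (a + b)/2. So the mast (mean value) is at (a + b)/2.
Mean = (-1 + (-8))/2 = -9/2 = -9/2

-9/2


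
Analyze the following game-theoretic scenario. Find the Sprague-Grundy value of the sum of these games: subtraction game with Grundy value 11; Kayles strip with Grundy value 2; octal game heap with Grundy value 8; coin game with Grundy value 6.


By the Sprague-Grundy theorem, the Grundy value of a sum of games is the XOR of individual Grundy values.
subtraction game: Grundy value = 11. Running XOR: 0 XOR 11 = 11
Kayles strip: Grundy value = 2. Running XOR: 11 XOR 2 = 9
octal game heap: Grundy value = 8. Running XOR: 9 XOR 8 = 1
coin game: Grundy value = 6. Running XOR: 1 XOR 6 = 7
The combined Grundy value is 7.

7


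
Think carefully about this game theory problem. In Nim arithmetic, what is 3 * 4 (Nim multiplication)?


Nim multiplication is bilinear over XOR: (u XOR v) * w = (u*w) XOR (v*w).
So we split each operand into its bit components and XOR the pairwise Nim products.
3 = 1 + 2 (as XOR of powers of 2).
4 = 4 (as XOR of powers of 2).
Using the standard Nim-product table on single bits:
  2*2 = 3,   2*4 = 8,   2*8 = 12,
  4*4 = 6,   4*8 = 11,  8*8 = 13,
and  1*x = x (identity), k*l = l*k (commutative).
Pairwise Nim products:
  1 * 4 = 4
  2 * 4 = 8
XOR them: 4 XOR 8 = 12.
Result: 3 * 4 = 12 (in Nim).

12


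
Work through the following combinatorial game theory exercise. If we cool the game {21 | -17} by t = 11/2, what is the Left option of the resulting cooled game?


Original game: {21 | -17} (a switch {a | b} with a > b).
Cooling by t (for t below the temperature (a - b)/2 = 19) taxes each move by t: {a | b} cooled by t is {a - t | b + t}.
Cooling amount: t = 11/2
Cooled Left option: 21 - 11/2 = 31/2
Cooled Right option: -17 + 11/2 = -23/2
Cooled game: {31/2 | -23/2}
Left option = 31/2

31/2


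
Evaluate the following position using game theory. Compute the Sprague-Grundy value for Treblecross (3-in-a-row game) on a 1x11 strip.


Treblecross: place X on empty cells; 3-in-a-row wins.
Playing within two cells of an existing X lets the opponent win at once, so sensible play treats the cells i-2..i+2 around each X as dead. The player left with no safe cell loses, so this is a normal-play take-away game on strips of safe cells.
Placing X at cell i (0-indexed) of a strip of k safe cells leaves independent strips of sizes max(0, i-2) and max(0, k-i-3). Hence G(k) = mex{ G(max(0,i-2)) XOR G(max(0,k-i-3)) : 0 <= i < k }, with G(0) = 0.
G(1): splits (0,0):0^0=0 -> mex({0}) = 1
G(2): splits (0,0):0^0=0 -> mex({0}) = 1
G(3): splits (0,0):0^0=0 -> mex({0}) = 1
G(4): splits (0,1):0^1=1 (0,0):0^0=0 -> mex({0, 1}) = 2
G(5): splits (0,2):0^1=1 (0,1):0^1=1 (0,0):0^0=0 -> mex({0, 1}) = 2
G(6) = mex({1}) = 0
G(7) = mex({0, 1, 2}) = 3
G(8) = mex({0, 1, 2}) = 3
G(9) = mex({0, 2}) = 1
G(10) = mex({0, 2, 3}) = 1
G(11) = mex({0, 3}) = 1
Therefore G(11) = 1.

1


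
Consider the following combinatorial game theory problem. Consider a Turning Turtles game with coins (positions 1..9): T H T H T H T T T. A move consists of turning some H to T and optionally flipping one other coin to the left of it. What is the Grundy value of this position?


Coins: T H T H T H T T T
Key fact: a single head at position k behaves exactly like a Nim heap of size k (turning it to T and optionally flipping a coin at j < k corresponds to moving the heap from k to j, or to 0), and heads combine as a disjunctive sum (two heads at the same place would cancel, matching j XOR j = 0). So the Nim-value is the XOR of the 1-indexed positions of the heads.
Face-up positions (1-indexed): [2, 4, 6]
XOR 0 with 2: 0 XOR 2 = 2
XOR 2 with 4: 2 XOR 4 = 6
XOR 6 with 6: 6 XOR 6 = 0
Nim-value = 0

0


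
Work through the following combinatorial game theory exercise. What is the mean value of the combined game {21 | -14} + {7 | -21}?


G1 = {21 | -14}, G2 = {7 | -21}
Each is a switch {a | b} with numbers a > b; its mean value is (a + b)/2, and mean value is additive over game sums: m(G1 + G2) = m(G1) + m(G2).
Mean of G1 = (21 + (-14))/2 = 7/2 = 7/2
Mean of G2 = (7 + (-21))/2 = -14/2 = -7
Mean of G1 + G2 = 7/2 + -7 = -7/2

-7/2


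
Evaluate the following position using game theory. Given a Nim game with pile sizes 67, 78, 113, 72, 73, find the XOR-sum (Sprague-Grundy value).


We need the XOR (exclusive or) of all pile sizes.
After XOR-ing pile 1 (size 67): 0 XOR 67 = 67
After XOR-ing pile 2 (size 78): 67 XOR 78 = 13
After XOR-ing pile 3 (size 113): 13 XOR 113 = 124
After XOR-ing pile 4 (size 72): 124 XOR 72 = 52
After XOR-ing pile 5 (size 73): 52 XOR 73 = 125
The Nim-value of this position is 125.

125


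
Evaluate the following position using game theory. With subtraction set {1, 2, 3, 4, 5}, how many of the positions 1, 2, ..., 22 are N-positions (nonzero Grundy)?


Subtraction set S = {1, 2, 3, 4, 5}, so G(n) = n mod 6.
G(n) = 0 when n is a multiple of 6.
Multiples of 6 in [1, 22]: 3
N-positions (nonzero Grundy) = 22 - 3 = 19

19


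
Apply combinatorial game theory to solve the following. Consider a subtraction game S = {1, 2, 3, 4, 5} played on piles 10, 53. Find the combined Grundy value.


Subtraction set: {1, 2, 3, 4, 5}
For this subtraction set, G(n) = n mod 6 (period = max + 1 = 6).
Pile 1 (size 10): G(10) = 10 mod 6 = 4
Pile 2 (size 53): G(53) = 53 mod 6 = 5
Total Grundy value = XOR of all: 4 XOR 5 = 1

1


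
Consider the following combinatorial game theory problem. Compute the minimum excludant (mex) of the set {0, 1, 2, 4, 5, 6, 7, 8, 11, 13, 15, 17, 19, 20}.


Set = {0, 1, 2, 4, 5, 6, 7, 8, 11, 13, 15, 17, 19, 20}
0 is in the set.
1 is in the set.
2 is in the set.
3 is NOT in the set. This is the mex.
mex = 3

3


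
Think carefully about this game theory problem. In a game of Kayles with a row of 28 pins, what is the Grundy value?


Kayles: a move removes 1 or 2 adjacent pins from a contiguous row.
Removing pins from a row of k leaves two independent rows (a, b) with a + b = k - 1 (one pin) or a + b = k - 2 (two pins); an end removal gives a = 0.
By Sprague-Grundy, G(k) = mex{ G(a) XOR G(b) } over all these splits. G(0) = 0.
G(1): splits (0,0):0^0=0 -> mex({0}) = 1
G(2): splits (0,1):0^1=1 (0,0):0^0=0 -> mex({0, 1}) = 2
G(3): splits (0,2):0^2=2 (1,1):1^1=0 (0,1):0^1=1 -> mex({0, 1, 2}) = 3
G(4): splits (0,3):0^3=3 (1,2):1^2=3 (0,2):0^2=2 (1,1):1^1=0 -> mex({0, 2, 3}) = 1
G(5): splits (0,4):0^1=1 (1,3):1^3=2 (2,2):2^2=0 (0,3):0^3=3 (1,2):1^2=3 -> mex({0, 1, 2, 3}) = 4
G(6) = mex({0, 1, 2, 4}) = 3
G(7) = mex({0, 1, 3, 4, 5}) = 2
G(8) = mex({0, 2, 3, 5, 6}) = 1
G(9) = mex({0, 1, 2, 3, 6, 7}) = 4
G(10) = mex({0, 1, 3, 4, 5, 7}) = 2
G(11) = mex({0, 1, 2, 3, 4, 5}) = 6
G(12) = mex({0, 1, 2, 3, 5, 6, 7}) = 4
G(13) = mex({0, 2, 3, 4, 6, 7}) = 1
G(14) = mex({0, 1, 4, 5, 6, 7}) = 2
G(15) = mex({0, 1, 2, 3, 4, 5, 6}) = 7
G(16) = mex({0, 2, 3, 5, 6, 7}) = 1
G(17) = mex({0, 1, 2, 3, 5, 6, 7}) = 4
G(18) = mex({0, 1, 2, 4, 5, 6}) = 3
G(19) = mex({0, 1, 3, 4, 5, 7}) = 2
G(20) = mex({0, 2, 3, 4, 5, 6, 7}) = 1
G(21) = mex({0, 1, 2, 3, 5, 6, 7}) = 4
G(22) = mex({0, 1, 2, 3, 4, 5, 7}) = 6
G(23) = mex({0, 1, 2, 3, 4, 5, 6}) = 7
G(24) = mex({0, 1, 2, 3, 5, 6, 7}) = 4
G(25) = mex({0, 2, 3, 4, 6, 7}) = 1
G(26) = mex({0, 1, 3, 4, 5, 6, 7}) = 2
G(27) = mex({0, 1, 2, 3, 4, 5, 6, 7}) = 8
G(28) = mex({0, 1, 2, 3, 4, 6, 7, 8}) = 5
Therefore G(28) = 5.

5


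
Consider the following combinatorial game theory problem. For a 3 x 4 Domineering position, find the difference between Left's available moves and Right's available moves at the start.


Board is 3 x 4 (rows x cols).
Left (vertical) placements: (rows-1) * cols = 2 * 4 = 8
Right (horizontal) placements: rows * (cols-1) = 3 * 3 = 9
Advantage = Left - Right = 8 - 9 = -1

-1


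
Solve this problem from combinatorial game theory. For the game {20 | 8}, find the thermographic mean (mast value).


Game = {20 | 8}, a switch {a | b} with numbers a > b.
Its thermograph has left wall a - t and right wall b + t, which meet at t = (a - b)/2, where both equal (a + b)/2. So the mast (mean value) is at (a + b)/2.
Mean = (20 + (8))/2 = 28/2 = 14

14


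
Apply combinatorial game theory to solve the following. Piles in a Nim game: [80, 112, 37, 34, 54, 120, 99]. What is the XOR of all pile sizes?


We need the XOR (exclusive or) of all pile sizes.
After XOR-ing pile 1 (size 80): 0 XOR 80 = 80
After XOR-ing pile 2 (size 112): 80 XOR 112 = 32
After XOR-ing pile 3 (size 37): 32 XOR 37 = 5
After XOR-ing pile 4 (size 34): 5 XOR 34 = 39
After XOR-ing pile 5 (size 54): 39 XOR 54 = 17
After XOR-ing pile 6 (size 120): 17 XOR 120 = 105
After XOR-ing pile 7 (size 99): 105 XOR 99 = 10
The Nim-value of this position is 10.

10


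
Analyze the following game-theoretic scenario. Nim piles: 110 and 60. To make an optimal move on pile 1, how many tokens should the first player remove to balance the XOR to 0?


Piles: 110 and 60
Current XOR: 110 XOR 60 = 82 (non-zero, so this is an N-position).
To make the XOR zero, we need to find a move that balances the piles.
For pile 1 (size 110): target = 110 XOR 82 = 60
We reduce pile 1 from 110 to 60.
Tokens removed: 110 - 60 = 50
Verification: 60 XOR 60 = 0

50


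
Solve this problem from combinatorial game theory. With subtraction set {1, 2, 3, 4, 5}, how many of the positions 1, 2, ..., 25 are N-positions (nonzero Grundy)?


Subtraction set S = {1, 2, 3, 4, 5}, so G(n) = n mod 6.
G(n) = 0 when n is a multiple of 6.
Multiples of 6 in [1, 25]: 4
N-positions (nonzero Grundy) = 25 - 4 = 21

21


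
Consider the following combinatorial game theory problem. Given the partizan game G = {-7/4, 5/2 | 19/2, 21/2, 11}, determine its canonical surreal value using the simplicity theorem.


Left options: {-7/4, 5/2}, max = 5/2
Right options: {19/2, 21/2, 11}, min = 19/2
All options are numbers and max(Left) < min(Right), so by the simplicity theorem the value is the simplest (earliest-born) number strictly between 5/2 and 19/2.
Integers 3 through 9 all lie strictly between 5/2 and 19/2.
Among integers, the simplest (lowest birthday = smallest |n|; 0 is born on day 0, +-n on day n) is 3.
No non-integer in the interval can be simpler: if x is a non-integer in the interval, then floor(x) or ceil(x) also lies in the interval (the interval contains an integer), and both are proper prefixes of x's sign expansion, i.e. born earlier. So the game value is 3.
Game value = 3

3


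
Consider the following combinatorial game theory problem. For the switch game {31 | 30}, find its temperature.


The game is {31 | 30}, a switch {a | b} with numbers a > b.
Cooling {a | b} by t gives {a - t | b + t}, which stops being hot when a - t = b + t, i.e. at t = (a - b)/2. So the temperature of a switch is (a - b)/2.
Temperature = (Left option - Right option) / 2
= (31 - (30)) / 2
= 1 / 2
= 1/2

1/2


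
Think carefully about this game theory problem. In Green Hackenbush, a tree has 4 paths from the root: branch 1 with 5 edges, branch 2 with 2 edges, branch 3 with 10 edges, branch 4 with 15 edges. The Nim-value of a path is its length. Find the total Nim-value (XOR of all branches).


The tree has 4 branches from the ground vertex.
In Green Hackenbush, the Nim-value of a simple path of length k is k.
Branch 1: length 5, Nim-value = 5
Branch 2: length 2, Nim-value = 2
Branch 3: length 10, Nim-value = 10
Branch 4: length 15, Nim-value = 15
Total Nim-value = XOR of all branch values:
0 XOR 5 = 5
5 XOR 2 = 7
7 XOR 10 = 13
13 XOR 15 = 2
Nim-value of the tree = 2

2


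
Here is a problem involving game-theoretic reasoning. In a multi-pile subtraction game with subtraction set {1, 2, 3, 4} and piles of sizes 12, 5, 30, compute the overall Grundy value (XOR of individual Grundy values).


Subtraction set: {1, 2, 3, 4}
For this subtraction set, G(n) = n mod 5 (period = max + 1 = 5).
Pile 1 (size 12): G(12) = 12 mod 5 = 2
Pile 2 (size 5): G(5) = 5 mod 5 = 0
Pile 3 (size 30): G(30) = 30 mod 5 = 0
Total Grundy value = XOR of all: 2 XOR 0 XOR 0 = 2

2


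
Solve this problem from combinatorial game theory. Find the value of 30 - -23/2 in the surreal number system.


x = 30, y = -23/2
Converting to common denominator: 2
x = 60/2, y = -23/2
x - y = 30 - -23/2 = 83/2

83/2


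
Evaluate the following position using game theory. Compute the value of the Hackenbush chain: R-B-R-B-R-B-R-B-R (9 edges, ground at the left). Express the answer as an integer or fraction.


Edges (from ground): R-B-R-B-R-B-R-B-R
By Berlekamp's sign-expansion rule, a Blue-Red Hackenbush stalk has the value of the surreal number whose sign sequence is the edge sequence with B -> + and R -> -.
Sign sequence: -+-+-+-+-
Trace the sign expansion in the surreal number tree, starting from 0:
Edge 1: R (sign -) -> bounds (-inf, 0), value = -1
Edge 2: B (sign +) -> bounds (-1, 0), value = -1/2
Edge 3: R (sign -) -> bounds (-1, -1/2), value = -3/4
Edge 4: B (sign +) -> bounds (-3/4, -1/2), value = -5/8
Edge 5: R (sign -) -> bounds (-3/4, -5/8), value = -11/16
Edge 6: B (sign +) -> bounds (-11/16, -5/8), value = -21/32
Edge 7: R (sign -) -> bounds (-11/16, -21/32), value = -43/64
Edge 8: B (sign +) -> bounds (-43/64, -21/32), value = -85/128
Edge 9: R (sign -) -> bounds (-43/64, -85/128), value = -171/256
Game value = -171/256

-171/256


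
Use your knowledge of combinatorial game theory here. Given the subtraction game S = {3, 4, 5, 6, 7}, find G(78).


The subtraction set is S = {3, 4, 5, 6, 7}.
G(k) = mex{ G(k - s) : s in S, s <= k }. We compute iteratively: G(0) = 0.
G(1) = mex({}) = 0
G(2) = mex({}) = 0
G(3) = mex({0}) = 1
G(4) = mex({0}) = 1
G(5) = mex({0}) = 1
G(6) = mex({0, 1}) = 2
G(7) = mex({0, 1}) = 2
G(8) = mex({0, 1}) = 2
G(9) = mex({0, 1, 2}) = 3
G(10) = mex({1, 2}) = 0
G(11) = mex({1, 2}) = 0
G(12) = mex({1, 2, 3}) = 0
G(13) = mex({0, 2, 3}) = 1
G(14) = mex({0, 2, 3}) = 1
G(15) = mex({0, 2, 3}) = 1
G(16) = mex({0, 1, 3}) = 2
Observe that G(10)..G(16) = 0, 0, 0, 1, 1, 1, 2 repeats G(0)..G(6) = 0, 0, 0, 1, 1, 1, 2.
For k >= max(S) = 7, G(k) is determined by the previous 7 values G(k-7)..G(k-1); a window of 7 consecutive values has recurred shifted by 10, so by induction G(k + 10) = G(k) for all k >= 0: the sequence is periodic from the start with period 10.
One period: G(0..9) = 0, 0, 0, 1, 1, 1, 2, 2, 2, 3.
78 mod 10 = 8, so G(78) = G(8) = 2.

2


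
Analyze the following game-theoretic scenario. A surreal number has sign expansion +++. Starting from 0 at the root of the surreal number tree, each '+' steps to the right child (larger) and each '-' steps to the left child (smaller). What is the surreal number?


Sign expansion: +++
Rule: track bounds (lo, hi), initially (-inf, +inf). On '+', the current value becomes lo and we move to the simplest number in (value, hi): value + 1 if hi = +inf, otherwise the midpoint (value + hi)/2. On '-', the current value becomes hi and we move to value - 1 if lo = -inf, otherwise the midpoint (lo + value)/2.
Start at 0.
Step 1: sign = +, move right. Bounds: (0, +inf). Value = 1
Step 2: sign = +, move right. Bounds: (1, +inf). Value = 2
Step 3: sign = +, move right. Bounds: (2, +inf). Value = 3
The surreal number with sign expansion +++ is 3.

3


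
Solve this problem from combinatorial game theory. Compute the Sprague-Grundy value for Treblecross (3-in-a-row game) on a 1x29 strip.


Treblecross: place X on empty cells; 3-in-a-row wins.
Playing within two cells of an existing X lets the opponent win at once, so sensible play treats the cells i-2..i+2 around each X as dead. The player left with no safe cell loses, so this is a normal-play take-away game on strips of safe cells.
Placing X at cell i (0-indexed) of a strip of k safe cells leaves independent strips of sizes max(0, i-2) and max(0, k-i-3). Hence G(k) = mex{ G(max(0,i-2)) XOR G(max(0,k-i-3)) : 0 <= i < k }, with G(0) = 0.
G(1): splits (0,0):0^0=0 -> mex({0}) = 1
G(2): splits (0,0):0^0=0 -> mex({0}) = 1
G(3): splits (0,0):0^0=0 -> mex({0}) = 1
G(4): splits (0,1):0^1=1 (0,0):0^0=0 -> mex({0, 1}) = 2
G(5): splits (0,2):0^1=1 (0,1):0^1=1 (0,0):0^0=0 -> mex({0, 1}) = 2
G(6) = mex({1}) = 0
G(7) = mex({0, 1, 2}) = 3
G(8) = mex({0, 1, 2}) = 3
G(9) = mex({0, 2}) = 1
G(10) = mex({0, 2, 3}) = 1
G(11) = mex({0, 3}) = 1
G(12) = mex({1, 3}) = 0
G(13) = mex({0, 1, 2, 3}) = 4
G(14) = mex({0, 1, 2}) = 3
G(15) = mex({0, 1, 2}) = 3
G(16) = mex({0, 1, 2, 4}) = 3
G(17) = mex({0, 1, 3, 4}) = 2
G(18) = mex({0, 1, 3, 4}) = 2
G(19) = mex({0, 1, 3, 5}) = 2
G(20) = mex({0, 1, 2, 3, 5}) = 4
G(21) = mex({0, 1, 2, 3, 5}) = 4
G(22) = mex({1, 2, 6}) = 0
G(23) = mex({0, 1, 2, 3, 4, 6}) = 5
G(24) = mex({0, 1, 2, 3, 4}) = 5
G(25) = mex({0, 1, 3, 4, 7}) = 2
G(26) = mex({0, 1, 3, 4, 5, 7}) = 2
G(27) = mex({0, 1, 3, 5}) = 2
G(28) = mex({0, 1, 2, 5}) = 3
G(29) = mex({0, 1, 2, 4, 5, 6}) = 3
Therefore G(29) = 3.

3


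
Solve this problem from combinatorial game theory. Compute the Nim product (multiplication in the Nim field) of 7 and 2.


Nim multiplication is bilinear over XOR: (u XOR v) * w = (u*w) XOR (v*w).
So we split each operand into its bit components and XOR the pairwise Nim products.
7 = 1 + 2 + 4 (as XOR of powers of 2).
2 = 2 (as XOR of powers of 2).
Using the standard Nim-product table on single bits:
  2*2 = 3,   2*4 = 8,   2*8 = 12,
  4*4 = 6,   4*8 = 11,  8*8 = 13,
and  1*x = x (identity), k*l = l*k (commutative).
Pairwise Nim products:
  1 * 2 = 2
  2 * 2 = 3
  4 * 2 = 8
XOR them: 2 XOR 3 XOR 8 = 9.
Result: 7 * 2 = 9 (in Nim).

9


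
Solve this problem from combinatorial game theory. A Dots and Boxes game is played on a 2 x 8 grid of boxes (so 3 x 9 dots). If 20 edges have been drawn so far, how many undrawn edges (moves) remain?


Grid: 2 x 8 boxes, i.e. 3 rows and 9 columns of dots.
Horizontal edges: (rows + 1) * cols = 3 * 8 = 24
Vertical edges: rows * (cols + 1) = 2 * 9 = 18
Total edges: 24 + 18 = 42
Edges drawn: 20
Remaining: 42 - 20 = 22

22


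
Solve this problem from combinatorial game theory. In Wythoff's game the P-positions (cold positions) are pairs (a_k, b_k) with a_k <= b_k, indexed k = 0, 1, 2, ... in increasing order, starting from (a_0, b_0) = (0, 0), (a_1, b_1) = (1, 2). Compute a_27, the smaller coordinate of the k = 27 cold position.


By Wythoff's theorem, a_k = floor(k * phi) and b_k = floor(k * phi^2) = a_k + k, where phi = (1 + sqrt(5))/2 is the golden ratio.
phi = (1 + sqrt(5))/2 = 1.618034
k = 27
k * phi = 27 * 1.618034 = 43.686918
a_27 = floor(k * phi) = 43

43


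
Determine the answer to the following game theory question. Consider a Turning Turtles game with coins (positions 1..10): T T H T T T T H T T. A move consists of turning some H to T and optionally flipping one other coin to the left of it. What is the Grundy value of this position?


Coins: T T H T T T T H T T
Key fact: a single head at position k behaves exactly like a Nim heap of size k (turning it to T and optionally flipping a coin at j < k corresponds to moving the heap from k to j, or to 0), and heads combine as a disjunctive sum (two heads at the same place would cancel, matching j XOR j = 0). So the Nim-value is the XOR of the 1-indexed positions of the heads.
Face-up positions (1-indexed): [3, 8]
XOR 0 with 3: 0 XOR 3 = 3
XOR 3 with 8: 3 XOR 8 = 11
Nim-value = 11

11


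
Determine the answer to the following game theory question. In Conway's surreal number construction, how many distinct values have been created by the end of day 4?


Day 0: {|} = 0 is born. Count = 1.
Day n: the number of surreal numbers born by day n is 2^(n+1) - 1.
By day 0: 2^1 - 1 = 1
By day 1: 2^2 - 1 = 3
By day 2: 2^3 - 1 = 7
By day 3: 2^4 - 1 = 15
By day 4: 2^5 - 1 = 31
By day 4: 31 surreal numbers.

31


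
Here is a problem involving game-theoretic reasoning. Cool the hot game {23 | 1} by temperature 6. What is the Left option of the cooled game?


Original game: {23 | 1} (a switch {a | b} with a > b).
Cooling by t (for t below the temperature (a - b)/2 = 11) taxes each move by t: {a | b} cooled by t is {a - t | b + t}.
Cooling amount: t = 6
Cooled Left option: 23 - 6 = 17
Cooled Right option: 1 + 6 = 7
Cooled game: {17 | 7}
Left option = 17

17


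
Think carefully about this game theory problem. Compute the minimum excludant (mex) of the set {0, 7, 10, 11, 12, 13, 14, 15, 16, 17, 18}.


Set = {0, 7, 10, 11, 12, 13, 14, 15, 16, 17, 18}
0 is in the set.
1 is NOT in the set. This is the mex.
mex = 1

1


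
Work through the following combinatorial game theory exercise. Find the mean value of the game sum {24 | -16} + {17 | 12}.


G1 = {24 | -16}, G2 = {17 | 12}
Each is a switch {a | b} with numbers a > b; its mean value is (a + b)/2, and mean value is additive over game sums: m(G1 + G2) = m(G1) + m(G2).
Mean of G1 = (24 + (-16))/2 = 8/2 = 4
Mean of G2 = (17 + (12))/2 = 29/2 = 29/2
Mean of G1 + G2 = 4 + 29/2 = 37/2

37/2


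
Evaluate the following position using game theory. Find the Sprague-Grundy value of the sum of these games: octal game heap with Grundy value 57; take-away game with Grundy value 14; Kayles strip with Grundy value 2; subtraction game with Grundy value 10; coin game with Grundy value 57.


By the Sprague-Grundy theorem, the Grundy value of a sum of games is the XOR of individual Grundy values.
octal game heap: Grundy value = 57. Running XOR: 0 XOR 57 = 57
take-away game: Grundy value = 14. Running XOR: 57 XOR 14 = 55
Kayles strip: Grundy value = 2. Running XOR: 55 XOR 2 = 53
subtraction game: Grundy value = 10. Running XOR: 53 XOR 10 = 63
coin game: Grundy value = 57. Running XOR: 63 XOR 57 = 6
The combined Grundy value is 6.

6


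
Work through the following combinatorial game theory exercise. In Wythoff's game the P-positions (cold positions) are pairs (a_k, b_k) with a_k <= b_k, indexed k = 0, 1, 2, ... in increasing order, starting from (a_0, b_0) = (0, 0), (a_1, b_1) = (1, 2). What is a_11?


By Wythoff's theorem, a_k = floor(k * phi) and b_k = floor(k * phi^2) = a_k + k, where phi = (1 + sqrt(5))/2 is the golden ratio.
phi = (1 + sqrt(5))/2 = 1.618034
k = 11
k * phi = 11 * 1.618034 = 17.798374
a_11 = floor(k * phi) = 17

17


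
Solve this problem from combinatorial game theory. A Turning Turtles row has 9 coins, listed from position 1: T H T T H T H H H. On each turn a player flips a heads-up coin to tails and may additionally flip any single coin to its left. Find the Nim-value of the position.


Coins: T H T T H T H H H
Key fact: a single head at position k behaves exactly like a Nim heap of size k (turning it to T and optionally flipping a coin at j < k corresponds to moving the heap from k to j, or to 0), and heads combine as a disjunctive sum (two heads at the same place would cancel, matching j XOR j = 0). So the Nim-value is the XOR of the 1-indexed positions of the heads.
Face-up positions (1-indexed): [2, 5, 7, 8, 9]
XOR 0 with 2: 0 XOR 2 = 2
XOR 2 with 5: 2 XOR 5 = 7
XOR 7 with 7: 7 XOR 7 = 0
XOR 0 with 8: 0 XOR 8 = 8
XOR 8 with 9: 8 XOR 9 = 1
Nim-value = 1

1


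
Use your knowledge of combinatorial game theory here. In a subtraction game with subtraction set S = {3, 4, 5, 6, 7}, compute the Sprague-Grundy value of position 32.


The subtraction set is S = {3, 4, 5, 6, 7}.
G(k) = mex{ G(k - s) : s in S, s <= k }. We compute iteratively: G(0) = 0.
G(1) = mex({}) = 0
G(2) = mex({}) = 0
G(3) = mex({0}) = 1
G(4) = mex({0}) = 1
G(5) = mex({0}) = 1
G(6) = mex({0, 1}) = 2
G(7) = mex({0, 1}) = 2
G(8) = mex({0, 1}) = 2
G(9) = mex({0, 1, 2}) = 3
G(10) = mex({1, 2}) = 0
G(11) = mex({1, 2}) = 0
G(12) = mex({1, 2, 3}) = 0
G(13) = mex({0, 2, 3}) = 1
G(14) = mex({0, 2, 3}) = 1
G(15) = mex({0, 2, 3}) = 1
G(16) = mex({0, 1, 3}) = 2
Observe that G(10)..G(16) = 0, 0, 0, 1, 1, 1, 2 repeats G(0)..G(6) = 0, 0, 0, 1, 1, 1, 2.
For k >= max(S) = 7, G(k) is determined by the previous 7 values G(k-7)..G(k-1); a window of 7 consecutive values has recurred shifted by 10, so by induction G(k + 10) = G(k) for all k >= 0: the sequence is periodic from the start with period 10.
One period: G(0..9) = 0, 0, 0, 1, 1, 1, 2, 2, 2, 3.
32 mod 10 = 2, so G(32) = G(2) = 0.

0


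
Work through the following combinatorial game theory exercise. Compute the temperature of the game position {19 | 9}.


The game is {19 | 9}, a switch {a | b} with numbers a > b.
Cooling {a | b} by t gives {a - t | b + t}, which stops being hot when a - t = b + t, i.e. at t = (a - b)/2. So the temperature of a switch is (a - b)/2.
Temperature = (Left option - Right option) / 2
= (19 - (9)) / 2
= 10 / 2
= 5

5


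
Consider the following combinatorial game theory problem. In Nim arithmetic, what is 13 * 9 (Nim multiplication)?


Nim multiplication is bilinear over XOR: (u XOR v) * w = (u*w) XOR (v*w).
So we split each operand into its bit components and XOR the pairwise Nim products.
13 = 1 + 4 + 8 (as XOR of powers of 2).
9 = 1 + 8 (as XOR of powers of 2).
Using the standard Nim-product table on single bits:
  2*2 = 3,   2*4 = 8,   2*8 = 12,
  4*4 = 6,   4*8 = 11,  8*8 = 13,
and  1*x = x (identity), k*l = l*k (commutative).
Pairwise Nim products:
  1 * 1 = 1
  1 * 8 = 8
  4 * 1 = 4
  4 * 8 = 11
  8 * 1 = 8
  8 * 8 = 13
XOR them: 1 XOR 8 XOR 4 XOR 11 XOR 8 XOR 13 = 3.
Result: 13 * 9 = 3 (in Nim).

3


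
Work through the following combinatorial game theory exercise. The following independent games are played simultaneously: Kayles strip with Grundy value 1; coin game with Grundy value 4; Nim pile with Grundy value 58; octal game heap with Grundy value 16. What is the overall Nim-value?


By the Sprague-Grundy theorem, the Grundy value of a sum of games is the XOR of individual Grundy values.
Kayles strip: Grundy value = 1. Running XOR: 0 XOR 1 = 1
coin game: Grundy value = 4. Running XOR: 1 XOR 4 = 5
Nim pile: Grundy value = 58. Running XOR: 5 XOR 58 = 63
octal game heap: Grundy value = 16. Running XOR: 63 XOR 16 = 47
The combined Grundy value is 47.

47


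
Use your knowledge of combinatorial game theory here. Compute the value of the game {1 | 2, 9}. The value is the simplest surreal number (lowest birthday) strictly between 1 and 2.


Left options: {1}, max = 1
Right options: {2, 9}, min = 2
All options are numbers and max(Left) < min(Right), so by the simplicity theorem the value is the simplest (earliest-born) number strictly between 1 and 2.
No integer lies strictly between 1 and 2, so the value is the dyadic rational m/2^k in the interval with the smallest k (then m odd); search k = 1, 2, ...:
Denominator 2: 3/2 lies strictly between 1 and 2 -- found.
The simplest number in the interval is 3/2.
Game value = 3/2

3/2


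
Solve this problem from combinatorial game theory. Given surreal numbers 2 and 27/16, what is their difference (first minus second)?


x = 2, y = 27/16
Converting to common denominator: 16
x = 32/16, y = 27/16
x - y = 2 - 27/16 = 5/16

5/16


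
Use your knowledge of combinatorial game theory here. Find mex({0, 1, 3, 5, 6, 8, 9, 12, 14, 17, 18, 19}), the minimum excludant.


Set = {0, 1, 3, 5, 6, 8, 9, 12, 14, 17, 18, 19}
0 is in the set.
1 is in the set.
2 is NOT in the set. This is the mex.
mex = 2

2


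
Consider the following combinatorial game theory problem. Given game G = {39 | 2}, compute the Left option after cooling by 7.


Original game: {39 | 2} (a switch {a | b} with a > b).
Cooling by t (for t below the temperature (a - b)/2 = 37/2) taxes each move by t: {a | b} cooled by t is {a - t | b + t}.
Cooling amount: t = 7
Cooled Left option: 39 - 7 = 32
Cooled Right option: 2 + 7 = 9
Cooled game: {32 | 9}
Left option = 32

32


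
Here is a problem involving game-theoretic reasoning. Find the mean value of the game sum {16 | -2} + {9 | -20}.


G1 = {16 | -2}, G2 = {9 | -20}
Each is a switch {a | b} with numbers a > b; its mean value is (a + b)/2, and mean value is additive over game sums: m(G1 + G2) = m(G1) + m(G2).
Mean of G1 = (16 + (-2))/2 = 14/2 = 7
Mean of G2 = (9 + (-20))/2 = -11/2 = -11/2
Mean of G1 + G2 = 7 + -11/2 = 3/2

3/2


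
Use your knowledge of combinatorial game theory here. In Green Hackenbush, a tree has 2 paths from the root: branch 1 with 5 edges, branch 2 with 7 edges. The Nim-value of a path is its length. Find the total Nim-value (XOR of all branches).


The tree has 2 branches from the ground vertex.
In Green Hackenbush, the Nim-value of a simple path of length k is k.
Branch 1: length 5, Nim-value = 5
Branch 2: length 7, Nim-value = 7
Total Nim-value = XOR of all branch values:
0 XOR 5 = 5
5 XOR 7 = 2
Nim-value of the tree = 2

2


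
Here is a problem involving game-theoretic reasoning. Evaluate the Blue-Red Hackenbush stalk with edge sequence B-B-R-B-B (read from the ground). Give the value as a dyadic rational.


Edges (from ground): B-B-R-B-B
By Berlekamp's sign-expansion rule, a Blue-Red Hackenbush stalk has the value of the surreal number whose sign sequence is the edge sequence with B -> + and R -> -.
Sign sequence: ++-++
Trace the sign expansion in the surreal number tree, starting from 0:
Edge 1: B (sign +) -> bounds (0, +inf), value = 1
Edge 2: B (sign +) -> bounds (1, +inf), value = 2
Edge 3: R (sign -) -> bounds (1, 2), value = 3/2
Edge 4: B (sign +) -> bounds (3/2, 2), value = 7/4
Edge 5: B (sign +) -> bounds (7/4, 2), value = 15/8
Game value = 15/8

15/8


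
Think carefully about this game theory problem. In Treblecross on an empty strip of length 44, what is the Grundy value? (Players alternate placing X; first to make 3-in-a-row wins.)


Treblecross: place X on empty cells; 3-in-a-row wins.
Playing within two cells of an existing X lets the opponent win at once, so sensible play treats the cells i-2..i+2 around each X as dead. The player left with no safe cell loses, so this is a normal-play take-away game on strips of safe cells.
Placing X at cell i (0-indexed) of a strip of k safe cells leaves independent strips of sizes max(0, i-2) and max(0, k-i-3). Hence G(k) = mex{ G(max(0,i-2)) XOR G(max(0,k-i-3)) : 0 <= i < k }, with G(0) = 0.
G(1): splits (0,0):0^0=0 -> mex({0}) = 1
G(2): splits (0,0):0^0=0 -> mex({0}) = 1
G(3): splits (0,0):0^0=0 -> mex({0}) = 1
G(4): splits (0,1):0^1=1 (0,0):0^0=0 -> mex({0, 1}) = 2
G(5): splits (0,2):0^1=1 (0,1):0^1=1 (0,0):0^0=0 -> mex({0, 1}) = 2
G(6) = mex({1}) = 0
G(7) = mex({0, 1, 2}) = 3
G(8) = mex({0, 1, 2}) = 3
G(9) = mex({0, 2}) = 1
G(10) = mex({0, 2, 3}) = 1
G(11) = mex({0, 3}) = 1
G(12) = mex({1, 3}) = 0
G(13) = mex({0, 1, 2, 3}) = 4
G(14) = mex({0, 1, 2}) = 3
G(15) = mex({0, 1, 2}) = 3
G(16) = mex({0, 1, 2, 4}) = 3
G(17) = mex({0, 1, 3, 4}) = 2
G(18) = mex({0, 1, 3, 4}) = 2
G(19) = mex({0, 1, 3, 5}) = 2
G(20) = mex({0, 1, 2, 3, 5}) = 4
G(21) = mex({0, 1, 2, 3, 5}) = 4
G(22) = mex({1, 2, 6}) = 0
G(23) = mex({0, 1, 2, 3, 4, 6}) = 5
G(24) = mex({0, 1, 2, 3, 4}) = 5
G(25) = mex({0, 1, 3, 4, 7}) = 2
G(26) = mex({0, 1, 3, 4, 5, 7}) = 2
G(27) = mex({0, 1, 3, 5}) = 2
G(28) = mex({0, 1, 2, 5}) = 3
G(29) = mex({0, 1, 2, 4, 5, 6}) = 3
G(30) = mex({1, 2, 4, 6}) = 0
G(31) = mex({0, 1, 2, 3, 4, 6}) = 5
G(32) = mex({1, 2, 3, 4, 7}) = 0
G(33) = mex({0, 3, 7}) = 1
G(34) = mex({0, 2, 3, 5, 7}) = 1
G(35) = mex({0, 2, 3, 5, 6}) = 1
G(36) = mex({0, 1, 2, 5, 6}) = 3
G(37) = mex({0, 1, 2, 4, 5, 6}) = 3
G(38) = mex({0, 1, 2, 4}) = 3
G(39) = mex({0, 1, 2, 3, 4, 7}) = 5
G(40) = mex({0, 1, 2, 3, 4, 5, 7}) = 6
G(41) = mex({0, 1, 2, 3, 5, 7}) = 4
G(42) = mex({0, 1, 2, 3, 5, 6, 7}) = 4
G(43) = mex({0, 2, 3, 5, 6}) = 1
G(44) = mex({1, 2, 3, 4, 5, 6}) = 0
Therefore G(44) = 0.

0
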